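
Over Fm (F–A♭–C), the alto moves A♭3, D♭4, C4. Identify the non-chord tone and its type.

D♭4 is an appoggiatura.

The harmony at that moment is F minor triad (F, A♭, C); D♭4 is not a chord tone.
It is approached by leap up from A♭3 and left by step down to C4.
Leap in, step out — an appoggiatura.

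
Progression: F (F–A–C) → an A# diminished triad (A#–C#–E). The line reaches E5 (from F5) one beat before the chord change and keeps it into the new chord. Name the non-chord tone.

The harmony at that moment is F major triad (F, A, C); E5 is not a chord tone.
It is approached by step down from F5 and then sustained as the same pitch into the next harmony.
Arriving early and becoming a chord tone when the harmony changes — an anticipation.

E5 is an anticipation.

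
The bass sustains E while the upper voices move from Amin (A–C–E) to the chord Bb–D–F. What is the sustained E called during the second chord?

Pedal tone (pedal point).

The harmony at that moment is Bb major triad (Bb, D, F); E is not a chord tone.
It is held over (the same pitch as the preceding E) and then sustained as the same pitch into the next harmony.
Sustained through a change of harmony — a pedal tone.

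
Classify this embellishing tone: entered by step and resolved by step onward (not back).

Passing tone.

Approach: by step. Departure: by step, continuing in the same direction.
Stepwise on both sides with no change of direction means the note fills in the space between two different chord tones — a passing tone. (Had it turned back to its starting note it would be a neighbor tone instead.)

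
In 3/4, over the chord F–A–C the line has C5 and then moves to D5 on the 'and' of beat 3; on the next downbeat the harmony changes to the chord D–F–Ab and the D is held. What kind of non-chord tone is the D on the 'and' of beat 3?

Anticipation.

The harmony at that moment is F major triad (F, A, C); D5 is not a chord tone.
It is approached by step up from C5 and then sustained as the same pitch into the next harmony.
Arriving early and becoming a chord tone when the harmony changes — an anticipation.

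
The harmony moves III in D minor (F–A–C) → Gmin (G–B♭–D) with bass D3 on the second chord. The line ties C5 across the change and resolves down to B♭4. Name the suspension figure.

At the second chord the bass is D3. The suspended C5 lies a seventh above the bass; after resolving down by step to B♭4, the interval above the bass becomes a sixth.
Suspension figures are named by those two intervals: 7–6.

7–6 suspension.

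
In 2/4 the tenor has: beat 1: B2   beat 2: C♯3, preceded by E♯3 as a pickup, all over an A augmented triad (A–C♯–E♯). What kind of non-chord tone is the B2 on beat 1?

Appoggiatura.

The harmony at that moment is A augmented triad (A, C♯, E♯); B2 is not a chord tone.
It is approached by leap down from E♯3 and left by step up to C♯3.
Leap in, step out, metrically accented — an appoggiatura.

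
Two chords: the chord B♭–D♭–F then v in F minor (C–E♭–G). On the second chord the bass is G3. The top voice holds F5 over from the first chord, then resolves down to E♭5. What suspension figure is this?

At the second chord the bass is G3. The suspended F5 lies a seventh above the bass; after resolving down by step to E♭5, the interval above the bass becomes a sixth.
Suspension figures are named by those two intervals: 7–6.

7–6 suspension.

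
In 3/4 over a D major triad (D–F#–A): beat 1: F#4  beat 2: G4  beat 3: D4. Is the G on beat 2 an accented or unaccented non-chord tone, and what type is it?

Unaccented escape tone.

The harmony at that moment is D major triad (D, F#, A); G4 is not a chord tone.
It is approached by step up from F#4 and left by leap down to D4.
Step in, leap out — an escape tone.
It falls on a weak beat, so it is unaccented.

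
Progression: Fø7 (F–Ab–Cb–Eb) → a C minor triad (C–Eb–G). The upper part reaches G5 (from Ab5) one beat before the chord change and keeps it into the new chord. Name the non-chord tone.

The harmony at that moment is F half-diminished seventh chord (F, Ab, Cb, Eb); G5 is not a chord tone.
It is approached by step down from Ab5 and then sustained as the same pitch into the next harmony.
Arriving early and becoming a chord tone when the harmony changes — an anticipation.

G5 is an anticipation.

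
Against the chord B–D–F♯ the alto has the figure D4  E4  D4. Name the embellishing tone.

The harmony at that moment is B minor triad (B, D, F♯); E4 is not a chord tone.
It is approached by step up from D4 and left by step down to D4.
Step away and step back to the same note — a neighbor tone (upper neighbor).

E4 is a neighbor tone.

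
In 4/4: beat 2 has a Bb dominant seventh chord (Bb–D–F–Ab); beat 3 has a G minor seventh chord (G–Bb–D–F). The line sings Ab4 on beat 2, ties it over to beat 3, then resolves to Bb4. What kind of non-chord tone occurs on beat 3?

The harmony at that moment is G minor seventh chord (G, Bb, D, F); Ab4 is not a chord tone.
It is held over (the same pitch as the preceding Ab4) and left by step up to Bb4.
Held over from the previous chord and resolving up by step — a retardation.

Retardation.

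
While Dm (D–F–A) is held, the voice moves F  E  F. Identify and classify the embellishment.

E is a neighbor tone.

The harmony at that moment is D minor triad (D, F, A); E is not a chord tone.
It is approached by step down from F and left by step up to F.
Step away and step back to the same note — a neighbor tone (lower neighbor).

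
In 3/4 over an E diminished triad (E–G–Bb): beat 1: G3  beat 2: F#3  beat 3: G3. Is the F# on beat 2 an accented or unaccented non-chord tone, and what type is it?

Unaccented neighbor tone.

The harmony at that moment is E diminished triad (E, G, Bb); F#3 is not a chord tone.
It is approached by step down from G3 and left by step up to G3.
Step away and step back to the same note — a neighbor tone (lower neighbor).
It falls on a weak beat, so it is unaccented.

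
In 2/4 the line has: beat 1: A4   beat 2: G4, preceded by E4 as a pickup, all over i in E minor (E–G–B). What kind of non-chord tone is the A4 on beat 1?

The harmony at that moment is E minor triad (E, G, B); A4 is not a chord tone.
It is approached by leap up from E4 and left by step down to G4.
Leap in, step out, metrically accented — an appoggiatura.

Appoggiatura.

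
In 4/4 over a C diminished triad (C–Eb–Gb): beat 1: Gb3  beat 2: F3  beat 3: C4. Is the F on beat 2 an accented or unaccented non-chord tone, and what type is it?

The harmony at that moment is C diminished triad (C, Eb, Gb); F3 is not a chord tone.
It is approached by step down from Gb3 and left by leap up to C4.
Step in, leap out — an escape tone.
It falls on a weak beat, so it is unaccented.

Unaccented escape tone.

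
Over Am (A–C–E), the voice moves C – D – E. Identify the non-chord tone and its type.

D is a passing tone.

The harmony at that moment is A minor triad (A, C, E); D is not a chord tone.
It is approached by step up from C and left by step up to E.
Step in, step out in the same direction — a passing tone.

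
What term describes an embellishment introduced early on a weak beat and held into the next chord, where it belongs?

Anticipation.

Approach: ahead of the chord change (typically by step), so it is dissonant against the current harmony. Departure: none — the same pitch is restated or held and is a chord tone of the new harmony.
Dissonant first, consonant once the harmony catches up: the note simply arrives early — an anticipation. (The reverse timing, consonant first and dissonant after the change, would be a suspension or retardation.)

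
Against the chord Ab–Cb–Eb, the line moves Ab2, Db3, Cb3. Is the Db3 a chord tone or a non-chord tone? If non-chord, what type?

Non-chord tone — an appoggiatura.

The harmony at that moment is Ab minor triad (Ab, Cb, Eb); Db3 is not a chord tone.
It is approached by leap up from Ab2 and left by step down to Cb3.
Leap in, step out — an appoggiatura.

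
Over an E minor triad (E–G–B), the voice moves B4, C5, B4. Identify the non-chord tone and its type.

The harmony at that moment is E minor triad (E, G, B); C5 is not a chord tone.
It is approached by step up from B4 and left by step down to B4.
Step away and step back to the same note — a neighbor tone (upper neighbor).

C5 is a neighbor tone.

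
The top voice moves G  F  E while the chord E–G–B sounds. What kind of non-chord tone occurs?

The harmony at that moment is E minor triad (E, G, B); F is not a chord tone.
It is approached by step down from G and left by step down to E.
Step in, step out in the same direction — a passing tone.

F is a passing tone.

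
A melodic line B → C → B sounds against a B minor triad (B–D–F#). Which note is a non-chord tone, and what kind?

The harmony at that moment is B minor triad (B, D, F#); C is not a chord tone.
It is approached by step up from B and left by step down to B.
Step away and step back to the same note — a neighbor tone (upper neighbor).

C is a neighbor tone.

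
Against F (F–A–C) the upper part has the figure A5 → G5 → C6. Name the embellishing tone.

G5 is an escape tone.

The harmony at that moment is F major triad (F, A, C); G5 is not a chord tone.
It is approached by step down from A5 and left by leap up to C6.
Step in, leap out — an escape tone.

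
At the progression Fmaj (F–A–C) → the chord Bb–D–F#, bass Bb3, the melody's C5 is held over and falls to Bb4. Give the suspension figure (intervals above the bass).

At the second chord the bass is Bb3. The suspended C5 lies a ninth above the bass; after resolving down by step to Bb4, the interval above the bass becomes an octave.
Suspension figures are named by those two intervals: 9–8.

9–8 suspension.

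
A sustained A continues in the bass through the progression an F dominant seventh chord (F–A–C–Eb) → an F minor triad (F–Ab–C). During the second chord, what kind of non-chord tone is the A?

The harmony at that moment is F minor triad (F, Ab, C); A is not a chord tone.
It is held over (the same pitch as the preceding A) and then sustained as the same pitch into the next harmony.
Sustained through a change of harmony — a pedal tone.

Pedal tone (pedal point).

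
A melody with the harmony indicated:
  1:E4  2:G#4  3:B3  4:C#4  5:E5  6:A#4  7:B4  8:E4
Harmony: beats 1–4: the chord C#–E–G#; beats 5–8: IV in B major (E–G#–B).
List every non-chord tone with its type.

B3 (beat 3) — appoggiatura; A#4 (beat 6) — appoggiatura.

The harmony at that moment is C# minor triad (C#, E, G#); B3 is not a chord tone.
It is approached by leap down from G#4 and left by step up to C#4.
Leap in, step out — an appoggiatura.
The harmony at that moment is E major triad (E, G#, B); A#4 is not a chord tone.
It is approached by leap down from E5 and left by step up to B4.
Leap in, step out — an appoggiatura.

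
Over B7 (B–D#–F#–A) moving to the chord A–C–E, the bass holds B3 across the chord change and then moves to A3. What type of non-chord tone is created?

B3 is a suspension.

The harmony at that moment is A minor triad (A, C, E); B3 is not a chord tone.
It is held over (the same pitch as the preceding B3) and left by step down to A3.
Held over from the previous chord and resolving down by step — a suspension.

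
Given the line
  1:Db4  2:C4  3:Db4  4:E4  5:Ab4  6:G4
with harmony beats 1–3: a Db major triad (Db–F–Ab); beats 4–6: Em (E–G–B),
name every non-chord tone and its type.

C4 (beat 2) — neighbor tone; Ab4 (beat 5) — appoggiatura.

The harmony at that moment is Db major triad (Db, F, Ab); C4 is not a chord tone.
It is approached by step down from Db4 and left by step up to Db4.
Step away and step back to the same note — a neighbor tone (lower neighbor).
The harmony at that moment is E minor triad (E, G, B); Ab4 is not a chord tone.
It is approached by leap up from E4 and left by step down to G4.
Leap in, step out — an appoggiatura.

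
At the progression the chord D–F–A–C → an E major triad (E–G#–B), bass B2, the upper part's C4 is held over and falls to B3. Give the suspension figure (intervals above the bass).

At the second chord the bass is B2. The suspended C4 lies a ninth above the bass; after resolving down by step to B3, the interval above the bass becomes an octave.
Suspension figures are named by those two intervals: 9–8.

9–8 suspension.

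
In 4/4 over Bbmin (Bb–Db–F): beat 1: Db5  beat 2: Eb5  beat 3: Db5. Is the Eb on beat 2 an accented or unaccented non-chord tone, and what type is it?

The harmony at that moment is Bb minor triad (Bb, Db, F); Eb5 is not a chord tone.
It is approached by step up from Db5 and left by step down to Db5.
Step away and step back to the same note — a neighbor tone (upper neighbor).
It falls on a weak beat, so it is unaccented.

Unaccented neighbor tone.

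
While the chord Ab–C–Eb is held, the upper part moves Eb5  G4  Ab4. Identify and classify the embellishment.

The harmony at that moment is Ab major triad (Ab, C, Eb); G4 is not a chord tone.
It is approached by leap down from Eb5 and left by step up to Ab4.
Leap in, step out — an appoggiatura.

G4 is an appoggiatura.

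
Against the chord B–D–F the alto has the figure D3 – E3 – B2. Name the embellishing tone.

E3 is an escape tone.

The harmony at that moment is B diminished triad (B, D, F); E3 is not a chord tone.
It is approached by step up from D3 and left by leap down to B2.
Step in, leap out — an escape tone.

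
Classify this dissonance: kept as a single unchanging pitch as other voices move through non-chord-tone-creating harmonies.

Approach: none. Departure: none — a single pitch is sustained while the chords change around it, passing through harmonies that do not contain it.
No melodic motion at all; the dissonance is created entirely by the moving harmonies against the stationary note — a pedal tone (pedal point).

Pedal tone.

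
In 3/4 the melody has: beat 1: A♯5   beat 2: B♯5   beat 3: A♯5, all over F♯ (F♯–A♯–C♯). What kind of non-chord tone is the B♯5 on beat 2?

Upper neighbor tone.

The harmony at that moment is F♯ major triad (F♯, A♯, C♯); B♯5 is not a chord tone.
It is approached by step up from A♯5 and left by step down to A♯5.
Step away and step back to the same note — a neighbor tone (upper neighbor).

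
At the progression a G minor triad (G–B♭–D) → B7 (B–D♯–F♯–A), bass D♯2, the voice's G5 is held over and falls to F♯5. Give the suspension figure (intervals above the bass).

At the second chord the bass is D♯2. The suspended G5 lies a fourth above the bass; after resolving down by step to F♯5, the interval above the bass becomes a third.
Suspension figures are named by those two intervals: 4–3.

4–3 suspension.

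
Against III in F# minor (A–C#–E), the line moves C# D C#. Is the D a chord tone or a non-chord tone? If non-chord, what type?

The harmony at that moment is A major triad (A, C#, E); D is not a chord tone.
It is approached by step up from C# and left by step down to C#.
Step away and step back to the same note — a neighbor tone (upper neighbor).

Non-chord tone — a neighbor tone.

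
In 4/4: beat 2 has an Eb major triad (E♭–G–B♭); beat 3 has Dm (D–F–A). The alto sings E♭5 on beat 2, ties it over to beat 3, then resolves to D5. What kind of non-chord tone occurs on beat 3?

Suspension.

The harmony at that moment is D minor triad (D, F, A); E♭5 is not a chord tone.
It is held over (the same pitch as the preceding E♭5) and left by step down to D5.
Held over from the previous chord and resolving down by step — a suspension.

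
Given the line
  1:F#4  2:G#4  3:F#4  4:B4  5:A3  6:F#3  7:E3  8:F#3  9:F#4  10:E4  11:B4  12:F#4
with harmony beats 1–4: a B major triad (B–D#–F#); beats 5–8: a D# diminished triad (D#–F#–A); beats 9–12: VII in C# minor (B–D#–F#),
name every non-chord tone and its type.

G#4 (beat 2) — neighbor tone; E3 (beat 7) — neighbor tone; E4 (beat 10) — escape tone.

The harmony at that moment is B major triad (B, D#, F#); G#4 is not a chord tone.
It is approached by step up from F#4 and left by step down to F#4.
Step away and step back to the same note — a neighbor tone (upper neighbor).
The harmony at that moment is D# diminished triad (D#, F#, A); E3 is not a chord tone.
It is approached by step down from F#3 and left by step up to F#3.
Step away and step back to the same note — a neighbor tone (lower neighbor).
The harmony at that moment is B major triad (B, D#, F#); E4 is not a chord tone.
It is approached by step down from F#4 and left by leap up to B4.
Step in, leap out — an escape tone.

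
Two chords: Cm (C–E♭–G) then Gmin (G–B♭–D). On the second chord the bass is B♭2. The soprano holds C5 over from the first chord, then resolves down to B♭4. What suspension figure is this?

9–8 suspension.

At the second chord the bass is B♭2. The suspended C5 lies a ninth above the bass; after resolving down by step to B♭4, the interval above the bass becomes an octave.
Suspension figures are named by those two intervals: 9–8.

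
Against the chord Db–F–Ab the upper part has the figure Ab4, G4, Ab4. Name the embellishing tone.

G4 is a neighbor tone.

The harmony at that moment is Db major triad (Db, F, Ab); G4 is not a chord tone.
It is approached by step down from Ab4 and left by step up to Ab4.
Step away and step back to the same note — a neighbor tone (lower neighbor).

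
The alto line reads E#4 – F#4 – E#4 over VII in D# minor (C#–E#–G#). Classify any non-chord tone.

The harmony at that moment is C# major triad (C#, E#, G#); F#4 is not a chord tone.
It is approached by step up from E#4 and left by step down to E#4.
Step away and step back to the same note — a neighbor tone (upper neighbor).

F#4 is a neighbor tone.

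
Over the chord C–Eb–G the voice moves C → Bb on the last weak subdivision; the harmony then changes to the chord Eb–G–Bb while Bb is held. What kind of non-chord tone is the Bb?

Bb is an anticipation.

The harmony at that moment is C minor triad (C, Eb, G); Bb is not a chord tone.
It is approached by step down from C and then sustained as the same pitch into the next harmony.
Arriving early and becoming a chord tone when the harmony changes — an anticipation.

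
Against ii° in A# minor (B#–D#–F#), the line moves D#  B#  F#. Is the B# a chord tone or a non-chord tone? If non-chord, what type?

Chord tone (the root of B# diminished triad).

B# diminished triad contains B#, D#, F#; B# is the root, so it is a chord tone.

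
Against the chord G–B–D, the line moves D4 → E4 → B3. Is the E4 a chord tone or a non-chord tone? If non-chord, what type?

Non-chord tone — an escape tone.

The harmony at that moment is G major triad (G, B, D); E4 is not a chord tone.
It is approached by step up from D4 and left by leap down to B3.
Step in, leap out — an escape tone.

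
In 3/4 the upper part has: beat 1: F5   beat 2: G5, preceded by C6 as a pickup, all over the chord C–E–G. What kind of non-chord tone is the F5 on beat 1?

The harmony at that moment is C major triad (C, E, G); F5 is not a chord tone.
It is approached by leap down from C6 and left by step up to G5.
Leap in, step out, metrically accented — an appoggiatura.

Appoggiatura.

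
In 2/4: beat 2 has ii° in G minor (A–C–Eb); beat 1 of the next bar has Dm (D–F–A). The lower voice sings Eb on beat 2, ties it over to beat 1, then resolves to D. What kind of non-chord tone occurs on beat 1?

Suspension.

The harmony at that moment is D minor triad (D, F, A); Eb is not a chord tone.
It is held over (the same pitch as the preceding Eb) and left by step down to D.
Held over from the previous chord and resolving down by step — a suspension.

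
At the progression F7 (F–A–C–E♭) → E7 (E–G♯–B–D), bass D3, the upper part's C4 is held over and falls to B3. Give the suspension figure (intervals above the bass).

7–6 suspension.

At the second chord the bass is D3. The suspended C4 lies a seventh above the bass; after resolving down by step to B3, the interval above the bass becomes a sixth.
Suspension figures are named by those two intervals: 7–6.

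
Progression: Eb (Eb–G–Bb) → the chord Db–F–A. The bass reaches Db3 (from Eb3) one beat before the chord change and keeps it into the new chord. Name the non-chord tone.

Db3 is an anticipation.

The harmony at that moment is Eb major triad (Eb, G, Bb); Db3 is not a chord tone.
It is approached by step down from Eb3 and then sustained as the same pitch into the next harmony.
Arriving early and becoming a chord tone when the harmony changes — an anticipation.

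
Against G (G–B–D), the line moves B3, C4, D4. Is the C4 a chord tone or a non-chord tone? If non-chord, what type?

The harmony at that moment is G major triad (G, B, D); C4 is not a chord tone.
It is approached by step up from B3 and left by step up to D4.
Step in, step out in the same direction — a passing tone.

Non-chord tone — a passing tone.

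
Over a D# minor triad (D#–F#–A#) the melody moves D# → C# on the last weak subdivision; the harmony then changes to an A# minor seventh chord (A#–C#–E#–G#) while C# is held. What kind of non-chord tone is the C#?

C# is an anticipation.

The harmony at that moment is D# minor triad (D#, F#, A#); C# is not a chord tone.
It is approached by step down from D# and then sustained as the same pitch into the next harmony.
Arriving early and becoming a chord tone when the harmony changes — an anticipation.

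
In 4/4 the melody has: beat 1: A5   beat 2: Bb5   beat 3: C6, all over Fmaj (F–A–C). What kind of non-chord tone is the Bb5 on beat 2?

The harmony at that moment is F major triad (F, A, C); Bb5 is not a chord tone.
It is approached by step up from A5 and left by step up to C6.
Step in, step out in the same direction — a passing tone.

Passing tone.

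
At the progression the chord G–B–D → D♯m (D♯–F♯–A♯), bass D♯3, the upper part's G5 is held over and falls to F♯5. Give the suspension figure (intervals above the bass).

4–3 suspension.

At the second chord the bass is D♯3. The suspended G5 lies a fourth above the bass; after resolving down by step to F♯5, the interval above the bass becomes a third.
Suspension figures are named by those two intervals: 4–3.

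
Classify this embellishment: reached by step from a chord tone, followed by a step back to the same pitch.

Neighbor tone.

Approach: by step. Departure: by step in the opposite direction, back to the starting pitch.
Stepwise on both sides but reversing to return to the same chord tone — a neighbor tone. (Had it continued onward in the same direction it would be a passing tone instead.)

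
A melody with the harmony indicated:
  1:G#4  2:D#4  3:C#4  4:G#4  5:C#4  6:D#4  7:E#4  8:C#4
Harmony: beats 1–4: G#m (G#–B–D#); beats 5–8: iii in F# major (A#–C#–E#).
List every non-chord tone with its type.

C#4 (beat 3) — escape tone; D#4 (beat 6) — passing tone.

The harmony at that moment is G# minor triad (G#, B, D#); C#4 is not a chord tone.
It is approached by step down from D#4 and left by leap up to G#4.
Step in, leap out — an escape tone.
The harmony at that moment is A# minor triad (A#, C#, E#); D#4 is not a chord tone.
It is approached by step up from C#4 and left by step up to E#4.
Step in, step out in the same direction — a passing tone.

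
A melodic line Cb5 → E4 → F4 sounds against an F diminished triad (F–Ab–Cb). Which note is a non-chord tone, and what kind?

E4 is an appoggiatura.

The harmony at that moment is F diminished triad (F, Ab, Cb); E4 is not a chord tone.
It is approached by leap down from Cb5 and left by step up to F4.
Leap in, step out — an appoggiatura.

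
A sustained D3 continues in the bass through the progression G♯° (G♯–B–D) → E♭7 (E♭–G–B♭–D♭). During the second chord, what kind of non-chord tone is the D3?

Pedal tone (pedal point).

The harmony at that moment is E♭ dominant seventh chord (E♭, G, B♭, D♭); D3 is not a chord tone.
It is held over (the same pitch as the preceding D3) and then sustained as the same pitch into the next harmony.
Sustained through a change of harmony — a pedal tone.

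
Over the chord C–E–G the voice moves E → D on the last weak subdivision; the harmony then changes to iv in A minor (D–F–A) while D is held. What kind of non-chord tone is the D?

D is an anticipation.

The harmony at that moment is C major triad (C, E, G); D is not a chord tone.
It is approached by step down from E and then sustained as the same pitch into the next harmony.
Arriving early and becoming a chord tone when the harmony changes — an anticipation.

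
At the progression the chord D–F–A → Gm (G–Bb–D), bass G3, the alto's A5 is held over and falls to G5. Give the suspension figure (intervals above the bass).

9–8 suspension.

At the second chord the bass is G3. The suspended A5 lies a ninth above the bass; after resolving down by step to G5, the interval above the bass becomes an octave.
Suspension figures are named by those two intervals: 9–8.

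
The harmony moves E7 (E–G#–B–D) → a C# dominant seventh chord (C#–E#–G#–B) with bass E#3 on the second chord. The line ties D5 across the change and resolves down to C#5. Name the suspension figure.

7–6 suspension.

At the second chord the bass is E#3. The suspended D5 lies a seventh above the bass; after resolving down by step to C#5, the interval above the bass becomes a sixth.
Suspension figures are named by those two intervals: 7–6.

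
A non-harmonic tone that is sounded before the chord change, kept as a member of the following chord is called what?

Approach: ahead of the chord change (typically by step), so it is dissonant against the current harmony. Departure: none — the same pitch is restated or held and is a chord tone of the new harmony.
Dissonant first, consonant once the harmony catches up: the note simply arrives early — an anticipation. (The reverse timing, consonant first and dissonant after the change, would be a suspension or retardation.)

Anticipation.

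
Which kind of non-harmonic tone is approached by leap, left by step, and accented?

Approach: by leap. Departure: by step. Metric position: strong.
Leap in, step out, in a metrically strong position — an appoggiatura. (It is the mirror image of the escape tone, which steps in and leaps out from a weak position.)

Appoggiatura.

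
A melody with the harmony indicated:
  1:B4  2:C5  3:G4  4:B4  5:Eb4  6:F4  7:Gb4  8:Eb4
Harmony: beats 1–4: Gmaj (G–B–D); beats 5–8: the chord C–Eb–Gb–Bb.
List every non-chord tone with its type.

The harmony at that moment is G major triad (G, B, D); C5 is not a chord tone.
It is approached by step up from B4 and left by leap down to G4.
Step in, leap out — an escape tone.
The harmony at that moment is C half-diminished seventh chord (C, Eb, Gb, Bb); F4 is not a chord tone.
It is approached by step up from Eb4 and left by step up to Gb4.
Step in, step out in the same direction — a passing tone.

C5 (beat 2) — escape tone; F4 (beat 6) — passing tone.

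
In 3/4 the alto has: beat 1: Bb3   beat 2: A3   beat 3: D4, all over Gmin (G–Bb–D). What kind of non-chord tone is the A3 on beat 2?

The harmony at that moment is G minor triad (G, Bb, D); A3 is not a chord tone.
It is approached by step down from Bb3 and left by leap up to D4.
Step in, leap out, on a weak beat — an escape tone.

Escape tone.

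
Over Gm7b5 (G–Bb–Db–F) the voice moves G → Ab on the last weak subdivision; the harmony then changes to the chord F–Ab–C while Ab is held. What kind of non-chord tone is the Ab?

The harmony at that moment is G half-diminished seventh chord (G, Bb, Db, F); Ab is not a chord tone.
It is approached by step up from G and then sustained as the same pitch into the next harmony.
Arriving early and becoming a chord tone when the harmony changes — an anticipation.

Ab is an anticipation.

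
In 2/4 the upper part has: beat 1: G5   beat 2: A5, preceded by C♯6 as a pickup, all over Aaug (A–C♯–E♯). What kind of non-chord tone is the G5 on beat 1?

Appoggiatura.

The harmony at that moment is A augmented triad (A, C♯, E♯); G5 is not a chord tone.
It is approached by leap down from C♯6 and left by step up to A5.
Leap in, step out, metrically accented — an appoggiatura.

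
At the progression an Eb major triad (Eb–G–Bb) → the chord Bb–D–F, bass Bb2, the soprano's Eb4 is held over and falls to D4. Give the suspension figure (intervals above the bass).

At the second chord the bass is Bb2. The suspended Eb4 lies a fourth above the bass; after resolving down by step to D4, the interval above the bass becomes a third.
Suspension figures are named by those two intervals: 4–3.

4–3 suspension.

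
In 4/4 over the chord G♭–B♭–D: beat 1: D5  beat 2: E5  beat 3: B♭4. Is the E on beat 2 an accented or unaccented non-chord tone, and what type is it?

The harmony at that moment is G♭ augmented triad (G♭, B♭, D); E5 is not a chord tone.
It is approached by step up from D5 and left by leap down to B♭4.
Step in, leap out — an escape tone.
It falls on a weak beat, so it is unaccented.

Unaccented escape tone.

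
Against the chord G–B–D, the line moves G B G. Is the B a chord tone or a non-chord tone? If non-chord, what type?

G major triad contains G, B, D; B is the third, so it is a chord tone.

Chord tone (the third of G major triad).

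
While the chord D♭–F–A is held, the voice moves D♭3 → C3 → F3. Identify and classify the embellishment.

C3 is an escape tone.

The harmony at that moment is D♭ augmented triad (D♭, F, A); C3 is not a chord tone.
It is approached by step down from D♭3 and left by leap up to F3.
Step in, leap out — an escape tone.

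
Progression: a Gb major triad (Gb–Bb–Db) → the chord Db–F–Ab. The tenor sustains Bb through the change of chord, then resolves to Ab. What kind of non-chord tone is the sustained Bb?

The harmony at that moment is Db major triad (Db, F, Ab); Bb is not a chord tone.
It is held over (the same pitch as the preceding Bb) and left by step down to Ab.
Held over from the previous chord and resolving down by step — a suspension.

Bb is a suspension.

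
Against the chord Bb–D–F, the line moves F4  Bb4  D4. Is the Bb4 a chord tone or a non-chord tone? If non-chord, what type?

Bb major triad contains Bb, D, F; Bb is the root, so it is a chord tone.

Chord tone (the root of Bb major triad).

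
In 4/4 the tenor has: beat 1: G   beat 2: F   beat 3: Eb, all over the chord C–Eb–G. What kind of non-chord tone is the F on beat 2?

Passing tone.

The harmony at that moment is C minor triad (C, Eb, G); F is not a chord tone.
It is approached by step down from G and left by step down to Eb.
Step in, step out in the same direction — a passing tone.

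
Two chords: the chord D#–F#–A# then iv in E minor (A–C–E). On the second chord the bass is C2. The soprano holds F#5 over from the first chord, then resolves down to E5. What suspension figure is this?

At the second chord the bass is C2. The suspended F#5 lies a fourth above the bass; after resolving down by step to E5, the interval above the bass becomes a third.
Suspension figures are named by those two intervals: 4–3.

4–3 suspension.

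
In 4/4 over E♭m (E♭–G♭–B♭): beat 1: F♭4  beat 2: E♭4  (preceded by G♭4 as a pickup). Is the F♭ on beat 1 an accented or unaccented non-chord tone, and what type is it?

Accented passing tone.

The harmony at that moment is E♭ minor triad (E♭, G♭, B♭); F♭4 is not a chord tone.
It is approached by step down from G♭4 and left by step down to E♭4.
Step in, step out in the same direction — a passing tone.
It falls on the downbeat, so it is accented.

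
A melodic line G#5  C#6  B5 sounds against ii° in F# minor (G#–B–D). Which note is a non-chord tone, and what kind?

C#6 is an appoggiatura.

The harmony at that moment is G# diminished triad (G#, B, D); C#6 is not a chord tone.
It is approached by leap up from G#5 and left by step down to B5.
Leap in, step out — an appoggiatura.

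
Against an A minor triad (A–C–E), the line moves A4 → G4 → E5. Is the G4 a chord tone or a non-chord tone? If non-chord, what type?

The harmony at that moment is A minor triad (A, C, E); G4 is not a chord tone.
It is approached by step down from A4 and left by leap up to E5.
Step in, leap out — an escape tone.

Non-chord tone — an escape tone.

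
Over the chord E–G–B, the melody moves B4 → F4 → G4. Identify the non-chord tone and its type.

The harmony at that moment is E minor triad (E, G, B); F4 is not a chord tone.
It is approached by leap down from B4 and left by step up to G4.
Leap in, step out — an appoggiatura.

F4 is an appoggiatura.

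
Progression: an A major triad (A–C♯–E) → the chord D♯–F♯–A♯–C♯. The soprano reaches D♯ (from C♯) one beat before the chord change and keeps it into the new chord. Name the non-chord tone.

D♯ is an anticipation.

The harmony at that moment is A major triad (A, C♯, E); D♯ is not a chord tone.
It is approached by step up from C♯ and then sustained as the same pitch into the next harmony.
Arriving early and becoming a chord tone when the harmony changes — an anticipation.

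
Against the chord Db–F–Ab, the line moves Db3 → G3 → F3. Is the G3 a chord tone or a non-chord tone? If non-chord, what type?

The harmony at that moment is Db major triad (Db, F, Ab); G3 is not a chord tone.
It is approached by leap up from Db3 and left by step down to F3.
Leap in, step out — an appoggiatura.

Non-chord tone — an appoggiatura.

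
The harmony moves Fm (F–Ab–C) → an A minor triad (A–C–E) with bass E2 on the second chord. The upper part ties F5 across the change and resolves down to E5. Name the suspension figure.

9–8 suspension.

At the second chord the bass is E2. The suspended F5 lies a ninth above the bass; after resolving down by step to E5, the interval above the bass becomes an octave.
Suspension figures are named by those two intervals: 9–8.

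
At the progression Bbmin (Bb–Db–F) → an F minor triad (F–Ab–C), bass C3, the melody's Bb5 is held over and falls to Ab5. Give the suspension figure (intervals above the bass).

At the second chord the bass is C3. The suspended Bb5 lies a seventh above the bass; after resolving down by step to Ab5, the interval above the bass becomes a sixth.
Suspension figures are named by those two intervals: 7–6.

7–6 suspension.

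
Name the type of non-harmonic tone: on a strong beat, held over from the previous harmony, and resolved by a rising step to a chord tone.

Approach: by preparation — the pitch is first a chord tone, then held (tied or repeated) while the harmony changes under it. Departure: up by step. Metric position: strong.
A prepared dissonance that resolves upward by step — a retardation. (The same figure resolving downward would be a suspension.)

Retardation.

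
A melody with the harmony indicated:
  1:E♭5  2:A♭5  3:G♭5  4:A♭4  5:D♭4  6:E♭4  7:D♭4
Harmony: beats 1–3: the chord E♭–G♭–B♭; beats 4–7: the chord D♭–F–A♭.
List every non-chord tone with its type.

A♭5 (beat 2) — appoggiatura; E♭4 (beat 6) — neighbor tone.

The harmony at that moment is E♭ minor triad (E♭, G♭, B♭); A♭5 is not a chord tone.
It is approached by leap up from E♭5 and left by step down to G♭5.
Leap in, step out — an appoggiatura.
The harmony at that moment is D♭ major triad (D♭, F, A♭); E♭4 is not a chord tone.
It is approached by step up from D♭4 and left by step down to D♭4.
Step away and step back to the same note — a neighbor tone (upper neighbor).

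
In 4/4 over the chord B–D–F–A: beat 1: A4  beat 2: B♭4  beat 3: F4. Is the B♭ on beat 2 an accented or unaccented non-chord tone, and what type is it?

Unaccented escape tone.

The harmony at that moment is B half-diminished seventh chord (B, D, F, A); B♭4 is not a chord tone.
It is approached by step up from A4 and left by leap down to F4.
Step in, leap out — an escape tone.
It falls on a weak beat, so it is unaccented.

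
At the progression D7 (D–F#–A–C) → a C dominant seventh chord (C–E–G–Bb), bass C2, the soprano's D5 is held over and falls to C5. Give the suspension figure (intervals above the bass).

At the second chord the bass is C2. The suspended D5 lies a ninth above the bass; after resolving down by step to C5, the interval above the bass becomes an octave.
Suspension figures are named by those two intervals: 9–8.

9–8 suspension.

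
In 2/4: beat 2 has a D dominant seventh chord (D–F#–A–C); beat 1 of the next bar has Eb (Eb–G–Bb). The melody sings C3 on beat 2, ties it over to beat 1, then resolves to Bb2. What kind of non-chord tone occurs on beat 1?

The harmony at that moment is Eb major triad (Eb, G, Bb); C3 is not a chord tone.
It is held over (the same pitch as the preceding C3) and left by step down to Bb2.
Held over from the previous chord and resolving down by step — a suspension.

Suspension.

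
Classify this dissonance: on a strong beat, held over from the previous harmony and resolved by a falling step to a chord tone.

Approach: by preparation — the pitch is first a chord tone, then held (tied or repeated) while the harmony changes under it. Departure: down by step. Metric position: strong.
A prepared dissonance that resolves downward by step — a suspension. (The same figure resolving upward would be a retardation.)

Suspension.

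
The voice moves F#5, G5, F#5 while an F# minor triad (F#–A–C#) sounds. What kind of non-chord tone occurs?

The harmony at that moment is F# minor triad (F#, A, C#); G5 is not a chord tone.
It is approached by step up from F#5 and left by step down to F#5.
Step away and step back to the same note — a neighbor tone (upper neighbor).

G5 is a neighbor tone.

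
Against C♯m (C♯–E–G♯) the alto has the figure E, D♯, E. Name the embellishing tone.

The harmony at that moment is C♯ minor triad (C♯, E, G♯); D♯ is not a chord tone.
It is approached by step down from E and left by step up to E.
Step away and step back to the same note — a neighbor tone (lower neighbor).

D♯ is a neighbor tone.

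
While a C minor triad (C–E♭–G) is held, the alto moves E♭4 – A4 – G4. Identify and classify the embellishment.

The harmony at that moment is C minor triad (C, E♭, G); A4 is not a chord tone.
It is approached by leap up from E♭4 and left by step down to G4.
Leap in, step out — an appoggiatura.

A4 is an appoggiatura.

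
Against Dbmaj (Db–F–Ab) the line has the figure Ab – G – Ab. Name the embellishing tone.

The harmony at that moment is Db major triad (Db, F, Ab); G is not a chord tone.
It is approached by step down from Ab and left by step up to Ab.
Step away and step back to the same note — a neighbor tone (lower neighbor).

G is a neighbor tone.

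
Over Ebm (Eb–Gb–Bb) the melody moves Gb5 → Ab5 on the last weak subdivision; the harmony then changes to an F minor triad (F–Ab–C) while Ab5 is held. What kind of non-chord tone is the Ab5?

The harmony at that moment is Eb minor triad (Eb, Gb, Bb); Ab5 is not a chord tone.
It is approached by step up from Gb5 and then sustained as the same pitch into the next harmony.
Arriving early and becoming a chord tone when the harmony changes — an anticipation.

Ab5 is an anticipation.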